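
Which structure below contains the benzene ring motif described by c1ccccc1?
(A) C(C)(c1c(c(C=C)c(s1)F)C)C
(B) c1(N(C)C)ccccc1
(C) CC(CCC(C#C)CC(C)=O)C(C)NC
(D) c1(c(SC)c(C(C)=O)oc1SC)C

B

c1ccccc1 describes six aromatic carbons in a ring (a benzene ring).
(A) has a methyl group (-CH3) but no six-membered all-carbon aromatic ring is present.
(B) contains the required atom environment, so the pattern matches.
(C) has a methyl group (-CH3) but no six-membered all-carbon aromatic ring is present.
(D) has a methyl group (-CH3) but no six-membered all-carbon aromatic ring is present.
So the answer is (B).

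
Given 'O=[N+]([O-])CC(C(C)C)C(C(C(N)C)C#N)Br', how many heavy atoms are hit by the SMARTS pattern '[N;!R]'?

3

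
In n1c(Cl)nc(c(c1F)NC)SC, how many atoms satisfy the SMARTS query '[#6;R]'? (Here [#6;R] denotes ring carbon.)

4

The query [#6;R] means: carbon that is part of a ring.
Check the 12 heavy atoms by environment: 2× n (aromatic, in 6-ring) → no; 4× c (aromatic, in 6-ring) → match; 1× F (acyclic) → no; 1× Cl (acyclic) → no; 1× N (acyclic) → no; 2× C (acyclic) → no; 1× S (acyclic) → no.
That gives 4 matching atoms.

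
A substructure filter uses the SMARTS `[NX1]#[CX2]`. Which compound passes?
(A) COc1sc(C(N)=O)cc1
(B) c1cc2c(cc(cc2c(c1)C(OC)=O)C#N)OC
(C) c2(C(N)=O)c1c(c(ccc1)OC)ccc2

B

[NX1]#[CX2] describes a nitrogen triple-bonded to a two-connected carbon (a nitrile).
(A) has a primary amide (-C(=O)NH2) but the nitrogen is NX3, not NX1.
(B) contains a nitrile (-C#N), which satisfies every atom and bond constraint.
(C) has a primary amide (-C(=O)NH2) but the nitrogen is NX3, not NX1.
So the answer is (B).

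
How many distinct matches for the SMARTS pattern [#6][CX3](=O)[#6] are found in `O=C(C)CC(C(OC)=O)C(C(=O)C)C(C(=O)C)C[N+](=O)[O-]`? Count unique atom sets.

[#6][CX3](=O)[#6] is the SMARTS for a ketone: a carbonyl carbon (no H) flanked by two carbons.
The molecule carries 3 separate instances of an acetyl/ketone group (-C(=O)CH3) meeting every constraint; each maps to a distinct set of atoms, giving 3 matches.

3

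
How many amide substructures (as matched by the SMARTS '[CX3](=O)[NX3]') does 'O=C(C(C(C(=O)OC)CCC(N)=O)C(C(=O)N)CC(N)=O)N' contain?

4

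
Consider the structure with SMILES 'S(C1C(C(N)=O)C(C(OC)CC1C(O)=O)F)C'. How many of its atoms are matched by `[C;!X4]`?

The query [C;!X4] means: aliphatic carbon that does not have four total connections.
Check the 17 heavy atoms by environment: 8× C (X4) → no; 2× C (X3) → match; 2× O (X1) → no; 1× N (X3) → no; 2× O (X2) → no; 1× S (X2) → no; 1× F (X1) → no.
That gives 2 matching atoms.

2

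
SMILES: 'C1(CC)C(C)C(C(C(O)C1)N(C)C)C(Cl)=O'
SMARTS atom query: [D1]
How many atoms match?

7

The query [D1] means: atom with exactly one heavy-atom neighbour (degree 1).
Check the 16 heavy atoms by environment: 6× C (D3) → no; 2× C (D2) → no; 4× C (D1) → match; 2× O (D1) → match; 1× N (D3) → no; 1× Cl (D1) → match.
Summing the matching environments: 4 + 2 + 1 = 7 matching atoms.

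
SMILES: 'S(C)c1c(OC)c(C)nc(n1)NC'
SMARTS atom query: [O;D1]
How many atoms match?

0

Check the 13 heavy atoms by environment: 2× n (aromatic, D2) → no; 4× c (aromatic, D3) → no; 1× S (D2) → no; 4× C (D1) → no; 1× N (D2) → no; 1× O (D2) → no.
No environment satisfies the query, so 0 matching atoms.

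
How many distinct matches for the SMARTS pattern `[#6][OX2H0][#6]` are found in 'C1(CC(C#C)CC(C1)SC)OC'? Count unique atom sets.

1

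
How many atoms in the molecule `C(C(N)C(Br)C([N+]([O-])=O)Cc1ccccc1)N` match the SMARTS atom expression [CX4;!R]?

The query [CX4;!R] means: aliphatic carbon with four total connections, not in a ring.
Check the 17 heavy atoms by environment: 5× C (X4, acyclic) → match; 1× Br (X1, acyclic) → no; 1× N (charge +1, X3, acyclic) → no; 1× O (charge -1, X1, acyclic) → no; 1× O (X1, acyclic) → no; 2× N (X3, acyclic) → no; 6× c (aromatic, X3, in 6-ring) → no.
That gives 5 matching atoms.

5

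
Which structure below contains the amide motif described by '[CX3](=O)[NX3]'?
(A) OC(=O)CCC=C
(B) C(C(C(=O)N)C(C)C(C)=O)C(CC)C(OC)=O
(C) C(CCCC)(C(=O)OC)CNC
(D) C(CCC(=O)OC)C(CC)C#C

[CX3](=O)[NX3] describes a carbonyl carbon bonded to a trivalent nitrogen (an amide).
(A) has a carboxylic acid group (-C(=O)OH) but the carbonyl is bonded to O, not to an NX3 nitrogen.
(B) contains a primary amide (-C(=O)NH2), which satisfies every atom and bond constraint.
(C) has a methyl-ester group (-C(=O)OCH3) but the carbonyl is bonded to O, not to an NX3 nitrogen.
(D) has a methyl-ester group (-C(=O)OCH3) but the carbonyl is bonded to O, not to an NX3 nitrogen.
So the answer is (B).

B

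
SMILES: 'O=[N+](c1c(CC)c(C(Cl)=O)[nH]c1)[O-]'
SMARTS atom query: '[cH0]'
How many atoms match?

The query [cH0] means: aromatic carbon with no attached hydrogen (substituted or ring-fusion).
Check the 13 heavy atoms by environment: 1× n (aromatic, H1) → no; 1× c (aromatic, H1) → no; 3× c (aromatic, H0) → match; 1× N (charge +1, H0) → no; 1× O (charge -1, H0) → no; 2× O (H0) → no; 1× C (H0) → no; 1× Cl (H0) → no; 1× C (H2) → no; 1× C (H3) → no.
That gives 3 matching atoms.

3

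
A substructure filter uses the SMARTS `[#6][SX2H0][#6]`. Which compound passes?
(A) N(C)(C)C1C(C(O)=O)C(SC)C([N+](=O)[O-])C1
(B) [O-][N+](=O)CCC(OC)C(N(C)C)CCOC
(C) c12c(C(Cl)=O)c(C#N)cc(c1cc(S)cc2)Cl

A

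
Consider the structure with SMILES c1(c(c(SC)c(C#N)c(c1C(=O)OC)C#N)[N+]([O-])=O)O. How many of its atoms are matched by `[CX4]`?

The query [CX4] means: C with X4: aliphatic carbon with exactly 4 total connections (bonds + H).
Check the 20 heavy atoms by environment: 6× c (aromatic, X3) → no; 1× S (X2) → no; 2× C (X4) → match; 2× C (X2) → no; 2× N (X1) → no; 1× C (X3) → no; 2× O (X1) → no; 2× O (X2) → no; 1× N (charge +1, X3) → no; 1× O (charge -1, X1) → no.
That gives 2 matching atoms.

2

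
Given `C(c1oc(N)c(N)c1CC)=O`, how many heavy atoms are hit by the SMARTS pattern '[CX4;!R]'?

2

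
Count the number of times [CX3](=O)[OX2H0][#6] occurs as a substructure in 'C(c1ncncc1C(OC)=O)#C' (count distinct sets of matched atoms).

1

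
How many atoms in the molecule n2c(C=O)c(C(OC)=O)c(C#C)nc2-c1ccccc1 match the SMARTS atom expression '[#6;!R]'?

Check the 20 heavy atoms by environment: 2× n (aromatic, in 6-ring) → no; 10× c (aromatic, in 6-ring) → no; 5× C (acyclic) → match; 3× O (acyclic) → no.
That gives 5 matching atoms.

5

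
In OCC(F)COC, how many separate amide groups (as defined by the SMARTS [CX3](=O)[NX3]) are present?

0

[CX3](=O)[NX3] is the SMARTS for an amide: a carbonyl carbon bonded to a trivalent nitrogen.
No fragment in the molecule satisfies every constraint, giving 0 matches.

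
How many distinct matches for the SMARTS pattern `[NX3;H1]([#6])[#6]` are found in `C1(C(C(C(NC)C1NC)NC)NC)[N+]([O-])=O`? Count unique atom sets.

4

[NX3;H1]([#6])[#6] is the SMARTS for a secondary amine: a trivalent nitrogen with one H, bonded to two carbons.
The molecule carries 4 separate instances of an N-methylamino group (-NHCH3) meeting every constraint; each maps to a distinct set of atoms, giving 4 matches.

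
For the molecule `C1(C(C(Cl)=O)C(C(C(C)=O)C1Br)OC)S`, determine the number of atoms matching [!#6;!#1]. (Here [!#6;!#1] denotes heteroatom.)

6

The query [!#6;!#1] means: not carbon and not hydrogen — any heteroatom.
Check the 15 heavy atoms by environment: 9× C → no; 1× Br → match; 3× O → match; 1× Cl → match; 1× S → match.
Summing the matching environments: 1 + 3 + 1 + 1 = 6 matching atoms.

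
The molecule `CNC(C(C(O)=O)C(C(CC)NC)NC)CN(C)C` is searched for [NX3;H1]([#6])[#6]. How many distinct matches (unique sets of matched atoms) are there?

3

[NX3;H1]([#6])[#6] is the SMARTS for a secondary amine: a trivalent nitrogen with one H, bonded to two carbons.
The molecule carries 3 separate instances of an N-methylamino group (-NHCH3) meeting every constraint; each maps to a distinct set of atoms, giving 3 matches.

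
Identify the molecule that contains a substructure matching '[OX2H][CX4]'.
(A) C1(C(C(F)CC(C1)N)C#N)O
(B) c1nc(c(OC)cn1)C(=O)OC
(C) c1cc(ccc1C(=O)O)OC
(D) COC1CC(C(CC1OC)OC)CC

A

[OX2H][CX4] describes a hydroxyl oxygen bound to an sp3 (X4) carbon (an aliphatic alcohol).
(A) contains a hydroxyl group (-OH), which satisfies every atom and bond constraint.
(B) has a methoxy ether (-OCH3) but the oxygen has H0 (ether), not H1.
(C) has a carboxylic acid group (-C(=O)OH) but the -OH is on a CX3 carbonyl carbon, not a CX4 carbon.
(D) has a methoxy ether (-OCH3) but the oxygen has H0 (ether), not H1.
So the answer is (A).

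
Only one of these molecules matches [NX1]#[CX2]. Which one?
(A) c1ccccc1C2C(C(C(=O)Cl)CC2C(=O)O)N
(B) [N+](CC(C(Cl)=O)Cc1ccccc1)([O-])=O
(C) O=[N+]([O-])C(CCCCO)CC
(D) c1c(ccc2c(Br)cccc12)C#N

[NX1]#[CX2] describes a nitrogen triple-bonded to a two-connected carbon (a nitrile).
(A) has a primary amino group (-NH2) but the nitrogen is NX3 (three connections), not NX1 triple-bonded.
(B) has a nitro group (-[N+](=O)[O-]) but there is no C#N triple bond.
(C) has a nitro group (-[N+](=O)[O-]) but there is no C#N triple bond.
(D) contains a nitrile (-C#N), which satisfies every atom and bond constraint.
So the answer is (D).

D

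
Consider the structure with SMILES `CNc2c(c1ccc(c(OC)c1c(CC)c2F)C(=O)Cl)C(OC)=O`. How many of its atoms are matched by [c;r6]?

The query [c;r6] means: aromatic carbon that belongs to a six-membered ring.
Check the 24 heavy atoms by environment: 10× c (aromatic, in 6-ring) → match; 1× F (acyclic) → no; 7× C (acyclic) → no; 4× O (acyclic) → no; 1× Cl (acyclic) → no; 1× N (acyclic) → no.
That gives 10 matching atoms.

10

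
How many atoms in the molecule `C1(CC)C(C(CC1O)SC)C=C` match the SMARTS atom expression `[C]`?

The query [C] means: uppercase C matches aliphatic (non-aromatic) carbon only.
Check the 12 heavy atoms by environment: 10× C → match; 1× O → no; 1× S → no.
That gives 10 matching atoms.

10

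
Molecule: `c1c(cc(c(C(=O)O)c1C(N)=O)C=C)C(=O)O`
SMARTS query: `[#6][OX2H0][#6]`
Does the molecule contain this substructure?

No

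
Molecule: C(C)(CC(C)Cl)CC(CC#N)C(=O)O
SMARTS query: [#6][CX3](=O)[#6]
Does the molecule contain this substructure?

No

The pattern [#6][CX3](=O)[#6] describes a carbonyl carbon (no H) flanked by two carbons — a ketone.
The closest candidate here is a carboxylic acid group (-C(=O)OH), but one neighbour of the carbonyl carbon is O, not C. No other fragment satisfies the full query, so there is no match.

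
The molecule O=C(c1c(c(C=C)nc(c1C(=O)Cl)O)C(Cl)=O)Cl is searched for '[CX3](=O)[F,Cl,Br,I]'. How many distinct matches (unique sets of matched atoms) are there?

[CX3](=O)[F,Cl,Br,I] is the SMARTS for an acyl halide: a carbonyl carbon bonded to a halogen.
The molecule carries 3 separate instances of an acyl chloride (-C(=O)Cl) meeting every constraint; each maps to a distinct set of atoms, giving 3 matches.

3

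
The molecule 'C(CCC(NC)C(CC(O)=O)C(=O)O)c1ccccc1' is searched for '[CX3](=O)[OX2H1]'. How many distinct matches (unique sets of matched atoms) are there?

[CX3](=O)[OX2H1] is the SMARTS for a carboxylic acid: an sp2 carbon double-bonded to O and single-bonded to an -OH oxygen.
The molecule carries 2 separate instances of a carboxylic acid group (-C(=O)OH) meeting every constraint; each maps to a distinct set of atoms, giving 2 matches.

2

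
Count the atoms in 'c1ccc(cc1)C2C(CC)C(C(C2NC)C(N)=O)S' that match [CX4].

Check the 19 heavy atoms by environment: 8× C (X4) → match; 2× N (X3) → no; 6× c (aromatic, X3) → no; 1× C (X3) → no; 1× O (X1) → no; 1× S (X2) → no.
That gives 8 matching atoms.

8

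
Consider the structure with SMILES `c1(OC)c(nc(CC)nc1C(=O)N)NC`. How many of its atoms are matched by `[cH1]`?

0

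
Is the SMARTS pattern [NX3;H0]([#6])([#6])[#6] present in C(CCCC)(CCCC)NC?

No

The pattern [NX3;H0]([#6])([#6])[#6] describes a trivalent nitrogen with no H, bonded to three carbons — a tertiary amine.
The closest candidate here is an N-methylamino group (-NHCH3), but the nitrogen still has one H (H1), not H0. No other fragment satisfies the full query, so there is no match.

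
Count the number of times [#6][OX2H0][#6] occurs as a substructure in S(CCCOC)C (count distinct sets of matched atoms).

[#6][OX2H0][#6] is the SMARTS for an ether: an aliphatic oxygen bridging two carbons with no H on the oxygen.
Exactly one fragment in the molecule meets all constraints, giving 1 match.

1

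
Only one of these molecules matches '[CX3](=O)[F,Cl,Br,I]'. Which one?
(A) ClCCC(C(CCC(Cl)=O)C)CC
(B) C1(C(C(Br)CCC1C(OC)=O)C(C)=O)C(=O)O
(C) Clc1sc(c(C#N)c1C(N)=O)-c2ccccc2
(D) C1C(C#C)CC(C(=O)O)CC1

[CX3](=O)[F,Cl,Br,I] describes a carbonyl carbon bonded to a halogen (an acyl halide).
(A) contains an acyl chloride (-C(=O)Cl), which satisfies every atom and bond constraint.
(B) has a methyl-ester group (-C(=O)OCH3) but the carbonyl is bonded to -O-C, not to a halogen.
(C) has a chloro substituent but the Cl is not on a carbonyl carbon.
(D) has a carboxylic acid group (-C(=O)OH) but the carbonyl is bonded to -OH, not to a halogen.
So the answer is (A).

A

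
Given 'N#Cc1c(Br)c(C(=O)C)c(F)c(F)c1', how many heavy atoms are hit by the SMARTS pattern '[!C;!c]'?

The query [!C;!c] means: neither aliphatic nor aromatic carbon — same as [!#6].
Check the 14 heavy atoms by environment: 6× c (aromatic) → no; 3× C → no; 1× N → match; 1× Br → match; 1× O → match; 2× F → match.
Summing the matching environments: 1 + 1 + 1 + 2 = 5 matching atoms.

5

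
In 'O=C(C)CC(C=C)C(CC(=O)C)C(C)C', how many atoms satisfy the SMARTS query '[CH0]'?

2

The query [CH0] means: aliphatic carbon with no attached hydrogen.
Check the 15 heavy atoms by environment: 3× C (H2) → no; 4× C (H1) → no; 2× C (H0) → match; 2× O (H0) → no; 4× C (H3) → no.
That gives 2 matching atoms.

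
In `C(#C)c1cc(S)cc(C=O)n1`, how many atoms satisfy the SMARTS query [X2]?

4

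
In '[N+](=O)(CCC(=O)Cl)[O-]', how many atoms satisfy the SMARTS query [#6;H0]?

1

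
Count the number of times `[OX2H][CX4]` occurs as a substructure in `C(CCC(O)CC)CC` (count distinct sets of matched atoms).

1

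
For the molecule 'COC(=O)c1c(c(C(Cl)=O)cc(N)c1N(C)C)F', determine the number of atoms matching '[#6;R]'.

Check the 18 heavy atoms by environment: 6× c (aromatic, in 6-ring) → match; 1× F (acyclic) → no; 5× C (acyclic) → no; 3× O (acyclic) → no; 1× Cl (acyclic) → no; 2× N (acyclic) → no.
That gives 6 matching atoms.

6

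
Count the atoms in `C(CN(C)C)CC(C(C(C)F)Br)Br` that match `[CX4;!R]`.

9

Check the 13 heavy atoms by environment: 9× C (X4, acyclic) → match; 2× Br (X1, acyclic) → no; 1× F (X1, acyclic) → no; 1× N (X3, acyclic) → no.
That gives 9 matching atoms.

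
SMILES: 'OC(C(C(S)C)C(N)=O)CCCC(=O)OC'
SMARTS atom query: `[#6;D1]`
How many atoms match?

2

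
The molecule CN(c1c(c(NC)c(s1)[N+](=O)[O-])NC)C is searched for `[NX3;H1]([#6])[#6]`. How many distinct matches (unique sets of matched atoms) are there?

2

[NX3;H1]([#6])[#6] is the SMARTS for a secondary amine: a trivalent nitrogen with one H, bonded to two carbons.
The molecule carries 2 separate instances of an N-methylamino group (-NHCH3) meeting every constraint; each maps to a distinct set of atoms, giving 2 matches.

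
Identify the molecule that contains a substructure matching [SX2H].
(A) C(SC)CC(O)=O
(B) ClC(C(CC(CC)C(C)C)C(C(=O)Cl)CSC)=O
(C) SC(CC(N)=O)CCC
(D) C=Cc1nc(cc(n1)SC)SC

C

[SX2H] describes an aliphatic sulfur with two connections, one being H (a thiol).
(A) has a methylthio ether (-SCH3) but the sulfur has H0 (bonded to two carbons), not H1.
(B) has a methylthio ether (-SCH3) but the sulfur has H0 (bonded to two carbons), not H1.
(C) contains a thiol (-SH), which satisfies every atom and bond constraint.
(D) has a methylthio ether (-SCH3) but the sulfur has H0 (bonded to two carbons), not H1.
So the answer is (C).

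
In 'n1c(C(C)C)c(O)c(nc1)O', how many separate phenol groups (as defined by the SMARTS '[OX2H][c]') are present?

2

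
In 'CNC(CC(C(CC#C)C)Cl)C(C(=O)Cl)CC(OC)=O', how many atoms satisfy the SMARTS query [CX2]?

2

Check the 20 heavy atoms by environment: 10× C (X4) → no; 2× C (X2) → match; 1× N (X3) → no; 2× C (X3) → no; 2× O (X1) → no; 2× Cl (X1) → no; 1× O (X2) → no.
That gives 2 matching atoms.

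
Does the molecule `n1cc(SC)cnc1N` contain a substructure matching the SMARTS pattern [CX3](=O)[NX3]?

No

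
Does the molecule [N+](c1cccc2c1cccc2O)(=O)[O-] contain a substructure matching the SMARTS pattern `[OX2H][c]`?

The pattern [OX2H][c] describes a hydroxyl oxygen attached to an aromatic carbon — a phenol.
The molecule carries a hydroxyl group (-OH), whose atoms satisfy every constraint of the query, so the pattern matches.

Yes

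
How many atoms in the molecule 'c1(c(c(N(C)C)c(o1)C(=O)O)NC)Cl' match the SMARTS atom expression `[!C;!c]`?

6

The query [!C;!c] means: neither aliphatic nor aromatic carbon — same as [!#6].
Check the 14 heavy atoms by environment: 1× o (aromatic) → match; 4× c (aromatic) → no; 2× N → match; 4× C → no; 2× O → match; 1× Cl → match.
Summing the matching environments: 1 + 2 + 2 + 1 = 6 matching atoms.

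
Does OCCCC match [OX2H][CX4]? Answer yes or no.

The pattern [OX2H][CX4] describes a hydroxyl oxygen bound to an sp3 (X4) carbon — an aliphatic alcohol.
The molecule carries a hydroxyl group (-OH), whose atoms satisfy every constraint of the query, so the pattern matches.

Yes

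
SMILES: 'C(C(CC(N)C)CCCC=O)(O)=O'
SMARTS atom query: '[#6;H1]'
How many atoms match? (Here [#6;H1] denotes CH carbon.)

The query [#6;H1] means: any carbon bearing exactly one hydrogen.
Check the 13 heavy atoms by environment: 1× C (H3) → no; 3× C (H1) → match; 4× C (H2) → no; 2× O (H0) → no; 1× N (H2) → no; 1× C (H0) → no; 1× O (H1) → no.
That gives 3 matching atoms.

3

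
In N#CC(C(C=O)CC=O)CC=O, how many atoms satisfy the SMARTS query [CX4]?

The query [CX4] means: C with X4: aliphatic carbon with exactly 4 total connections (bonds + H).
Check the 12 heavy atoms by environment: 4× C (X4) → match; 1× C (X2) → no; 1× N (X1) → no; 3× C (X3) → no; 3× O (X1) → no.
That gives 4 matching atoms.

4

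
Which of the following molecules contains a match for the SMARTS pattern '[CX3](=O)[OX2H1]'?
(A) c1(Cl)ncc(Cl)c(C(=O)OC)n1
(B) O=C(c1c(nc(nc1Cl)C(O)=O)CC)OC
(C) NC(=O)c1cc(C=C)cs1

B

[CX3](=O)[OX2H1] describes an sp2 carbon double-bonded to O and single-bonded to an -OH oxygen (a carboxylic acid).
(A) has a methyl-ester group (-C(=O)OCH3) but the singly-bonded O has no H (OX2H0, not OX2H1).
(B) contains a carboxylic acid group (-C(=O)OH), which satisfies every atom and bond constraint.
(C) has a primary amide (-C(=O)NH2) but the carbonyl is bonded to N, not to an -OH oxygen.
So the answer is (B).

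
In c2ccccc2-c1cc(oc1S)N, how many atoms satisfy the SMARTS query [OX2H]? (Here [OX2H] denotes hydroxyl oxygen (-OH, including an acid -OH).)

0

Check the 13 heavy atoms by environment: 1× o (aromatic, H0, X2) → no; 4× c (aromatic, H0, X3) → no; 6× c (aromatic, H1, X3) → no; 1× S (H1, X2) → no; 1× N (H2, X3) → no.
No environment satisfies the query, so 0 matching atoms.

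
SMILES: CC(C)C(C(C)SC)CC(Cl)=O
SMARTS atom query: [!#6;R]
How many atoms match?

0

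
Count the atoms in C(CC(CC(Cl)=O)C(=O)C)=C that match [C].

Check the 11 heavy atoms by environment: 8× C → match; 2× O → no; 1× Cl → no.
That gives 8 matching atoms.

8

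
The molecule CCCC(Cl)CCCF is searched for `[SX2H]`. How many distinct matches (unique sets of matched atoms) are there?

[SX2H] is the SMARTS for a thiol: an aliphatic sulfur with two connections, one being H.
No fragment in the molecule satisfies every constraint, giving 0 matches.

0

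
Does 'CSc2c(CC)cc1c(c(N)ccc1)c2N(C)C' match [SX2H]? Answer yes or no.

The pattern [SX2H] describes an aliphatic sulfur with two connections, one being H — a thiol.
The closest candidate here is a methylthio ether (-SCH3), but the sulfur has H0 (bonded to two carbons), not H1. No other fragment satisfies the full query, so there is no match.

No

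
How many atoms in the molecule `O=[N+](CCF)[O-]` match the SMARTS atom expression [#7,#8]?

3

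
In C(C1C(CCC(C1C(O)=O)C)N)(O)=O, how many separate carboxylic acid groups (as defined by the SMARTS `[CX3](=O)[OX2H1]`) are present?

[CX3](=O)[OX2H1] is the SMARTS for a carboxylic acid: an sp2 carbon double-bonded to O and single-bonded to an -OH oxygen.
The molecule carries 2 separate instances of a carboxylic acid group (-C(=O)OH) meeting every constraint; each maps to a distinct set of atoms, giving 2 matches.

2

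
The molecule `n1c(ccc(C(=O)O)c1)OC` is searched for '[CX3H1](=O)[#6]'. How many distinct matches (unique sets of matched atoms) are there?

0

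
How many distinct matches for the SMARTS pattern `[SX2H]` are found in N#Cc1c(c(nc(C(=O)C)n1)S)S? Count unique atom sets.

[SX2H] is the SMARTS for a thiol: an aliphatic sulfur with two connections, one being H.
The molecule carries 2 separate instances of a thiol (-SH) meeting every constraint; each maps to a distinct set of atoms, giving 2 matches.

2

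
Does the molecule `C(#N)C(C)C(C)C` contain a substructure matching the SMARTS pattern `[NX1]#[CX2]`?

Yes

The pattern [NX1]#[CX2] describes a nitrogen triple-bonded to a two-connected carbon — a nitrile.
The molecule carries a nitrile (-C#N), whose atoms satisfy every constraint of the query, so the pattern matches.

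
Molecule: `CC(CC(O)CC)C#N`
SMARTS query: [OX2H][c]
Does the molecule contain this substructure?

No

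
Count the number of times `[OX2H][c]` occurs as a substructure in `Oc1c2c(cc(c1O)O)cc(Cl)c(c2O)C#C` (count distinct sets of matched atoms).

4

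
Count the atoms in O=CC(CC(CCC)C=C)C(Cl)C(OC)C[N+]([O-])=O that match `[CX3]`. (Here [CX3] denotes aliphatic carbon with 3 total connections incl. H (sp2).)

Check the 19 heavy atoms by environment: 10× C (X4) → no; 1× Cl (X1) → no; 1× O (X2) → no; 3× C (X3) → match; 2× O (X1) → no; 1× N (charge +1, X3) → no; 1× O (charge -1, X1) → no.
That gives 3 matching atoms.

3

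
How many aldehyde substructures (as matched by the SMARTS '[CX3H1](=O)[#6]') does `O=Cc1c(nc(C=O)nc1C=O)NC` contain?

3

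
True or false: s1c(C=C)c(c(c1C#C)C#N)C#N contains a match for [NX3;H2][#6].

The pattern [NX3;H2][#6] describes a trivalent nitrogen with two H attached to carbon — a primary amine.
The closest candidate here is a nitrile (-C#N), but the nitrogen is NX1 (triple-bonded), not NX3 with two H. No other fragment satisfies the full query, so there is no match.

False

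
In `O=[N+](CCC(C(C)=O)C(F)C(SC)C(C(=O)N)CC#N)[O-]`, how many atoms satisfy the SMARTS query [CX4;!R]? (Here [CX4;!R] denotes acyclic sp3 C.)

The query [CX4;!R] means: aliphatic carbon with four total connections, not in a ring.
Check the 21 heavy atoms by environment: 9× C (X4, acyclic) → match; 1× F (X1, acyclic) → no; 2× C (X3, acyclic) → no; 3× O (X1, acyclic) → no; 1× N (X3, acyclic) → no; 1× S (X2, acyclic) → no; 1× C (X2, acyclic) → no; 1× N (X1, acyclic) → no; 1× N (charge +1, X3, acyclic) → no; 1× O (charge -1, X1, acyclic) → no.
That gives 9 matching atoms.

9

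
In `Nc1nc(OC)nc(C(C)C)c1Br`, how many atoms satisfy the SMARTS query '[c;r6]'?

The query [c;r6] means: aromatic carbon that belongs to a six-membered ring.
Check the 13 heavy atoms by environment: 2× n (aromatic, in 6-ring) → no; 4× c (aromatic, in 6-ring) → match; 1× N (acyclic) → no; 1× Br (acyclic) → no; 4× C (acyclic) → no; 1× O (acyclic) → no.
That gives 4 matching atoms.

4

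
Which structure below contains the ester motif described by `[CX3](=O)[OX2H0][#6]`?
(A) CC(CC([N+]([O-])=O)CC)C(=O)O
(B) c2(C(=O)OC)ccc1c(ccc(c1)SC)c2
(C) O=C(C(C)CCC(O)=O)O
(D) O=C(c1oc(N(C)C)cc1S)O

B

[CX3](=O)[OX2H0][#6] describes a carbonyl carbon bonded to an oxygen that is itself bonded to carbon (no H on that O) (an ester).
(A) has a carboxylic acid group (-C(=O)OH) but the singly-bonded O carries H (OX2H1, not H0).
(B) contains a methyl-ester group (-C(=O)OCH3), which satisfies every atom and bond constraint.
(C) has a carboxylic acid group (-C(=O)OH) but the singly-bonded O carries H (OX2H1, not H0).
(D) has a carboxylic acid group (-C(=O)OH) but the singly-bonded O carries H (OX2H1, not H0).
So the answer is (B).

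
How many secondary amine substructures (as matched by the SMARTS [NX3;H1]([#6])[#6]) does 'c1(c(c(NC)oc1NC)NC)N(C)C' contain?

3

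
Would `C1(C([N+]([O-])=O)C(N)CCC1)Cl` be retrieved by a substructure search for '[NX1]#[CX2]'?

No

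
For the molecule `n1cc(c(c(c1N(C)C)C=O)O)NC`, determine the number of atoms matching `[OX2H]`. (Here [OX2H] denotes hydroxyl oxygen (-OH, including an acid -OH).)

The query [OX2H] means: aliphatic oxygen with two connections, one of which is H — an -OH oxygen.
Check the 14 heavy atoms by environment: 1× n (aromatic, H0, X2) → no; 1× c (aromatic, H1, X3) → no; 4× c (aromatic, H0, X3) → no; 1× N (H0, X3) → no; 3× C (H3, X4) → no; 1× O (H1, X2) → match; 1× N (H1, X3) → no; 1× C (H1, X3) → no; 1× O (H0, X1) → no.
That gives 1 matching atom.

1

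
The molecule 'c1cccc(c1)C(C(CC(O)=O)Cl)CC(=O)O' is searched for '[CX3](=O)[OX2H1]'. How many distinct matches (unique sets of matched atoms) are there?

[CX3](=O)[OX2H1] is the SMARTS for a carboxylic acid: an sp2 carbon double-bonded to O and single-bonded to an -OH oxygen.
The molecule carries 2 separate instances of a carboxylic acid group (-C(=O)OH) meeting every constraint; each maps to a distinct set of atoms, giving 2 matches.

2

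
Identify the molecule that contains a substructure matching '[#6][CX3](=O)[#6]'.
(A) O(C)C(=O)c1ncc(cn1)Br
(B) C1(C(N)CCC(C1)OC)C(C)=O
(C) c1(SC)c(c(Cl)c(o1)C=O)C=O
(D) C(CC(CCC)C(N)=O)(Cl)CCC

B

[#6][CX3](=O)[#6] describes a carbonyl carbon (no H) flanked by two carbons (a ketone).
(A) has a methyl-ester group (-C(=O)OCH3) but one neighbour of the carbonyl carbon is O, not C.
(B) contains an acetyl/ketone group (-C(=O)CH3), which satisfies every atom and bond constraint.
(C) has an aldehyde (-CHO) but the carbonyl carbon has H1, so it is not flanked by two carbons.
(D) has a primary amide (-C(=O)NH2) but one neighbour of the carbonyl carbon is N, not C.
So the answer is (B).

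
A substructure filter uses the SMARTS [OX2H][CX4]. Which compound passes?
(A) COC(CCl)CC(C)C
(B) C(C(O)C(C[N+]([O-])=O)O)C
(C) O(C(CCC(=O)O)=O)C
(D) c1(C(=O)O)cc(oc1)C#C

B

[OX2H][CX4] describes a hydroxyl oxygen bound to an sp3 (X4) carbon (an aliphatic alcohol).
(A) has a methoxy ether (-OCH3) but the oxygen has H0 (ether), not H1.
(B) contains a hydroxyl group (-OH), which satisfies every atom and bond constraint.
(C) has a carboxylic acid group (-C(=O)OH) but the -OH is on a CX3 carbonyl carbon, not a CX4 carbon.
(D) has a carboxylic acid group (-C(=O)OH) but the -OH is on a CX3 carbonyl carbon, not a CX4 carbon.
So the answer is (B).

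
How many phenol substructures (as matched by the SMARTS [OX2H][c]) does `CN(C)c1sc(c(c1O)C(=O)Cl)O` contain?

[OX2H][c] is the SMARTS for a phenol: a hydroxyl oxygen attached to an aromatic carbon.
The molecule carries 2 separate instances of a hydroxyl group (-OH) meeting every constraint; each maps to a distinct set of atoms, giving 2 matches.

2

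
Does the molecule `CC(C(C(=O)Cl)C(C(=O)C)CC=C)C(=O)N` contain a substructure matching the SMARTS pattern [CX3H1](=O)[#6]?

No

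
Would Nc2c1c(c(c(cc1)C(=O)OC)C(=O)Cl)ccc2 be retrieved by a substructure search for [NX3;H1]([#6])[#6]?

No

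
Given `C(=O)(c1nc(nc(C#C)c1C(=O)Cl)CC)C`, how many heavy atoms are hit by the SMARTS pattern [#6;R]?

Check the 16 heavy atoms by environment: 2× n (aromatic, in 6-ring) → no; 4× c (aromatic, in 6-ring) → match; 7× C (acyclic) → no; 2× O (acyclic) → no; 1× Cl (acyclic) → no.
That gives 4 matching atoms.

4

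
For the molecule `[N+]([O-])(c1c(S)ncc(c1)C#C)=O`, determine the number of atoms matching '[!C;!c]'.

The query [!C;!c] means: neither aliphatic nor aromatic carbon — same as [!#6].
Check the 12 heavy atoms by environment: 1× n (aromatic) → match; 5× c (aromatic) → no; 1× N (charge +1) → match; 1× O (charge -1) → match; 1× O → match; 2× C → no; 1× S → match.
Summing the matching environments: 1 + 1 + 1 + 1 + 1 = 5 matching atoms.

5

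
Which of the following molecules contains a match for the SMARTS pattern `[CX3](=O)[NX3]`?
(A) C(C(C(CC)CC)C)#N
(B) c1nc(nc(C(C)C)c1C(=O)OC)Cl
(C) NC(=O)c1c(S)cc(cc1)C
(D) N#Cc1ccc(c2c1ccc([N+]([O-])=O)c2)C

[CX3](=O)[NX3] describes a carbonyl carbon bonded to a trivalent nitrogen (an amide).
(A) has a nitrile (-C#N) but the nitrile N is NX1 (triple-bonded), not NX3.
(B) has a methyl-ester group (-C(=O)OCH3) but the carbonyl is bonded to O, not to an NX3 nitrogen.
(C) contains a primary amide (-C(=O)NH2), which satisfies every atom and bond constraint.
(D) has a nitrile (-C#N) but the nitrile N is NX1 (triple-bonded), not NX3.
So the answer is (C).

C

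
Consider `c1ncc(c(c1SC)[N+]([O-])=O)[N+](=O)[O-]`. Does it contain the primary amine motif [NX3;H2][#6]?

The pattern [NX3;H2][#6] describes a trivalent nitrogen with two H attached to carbon — a primary amine.
The closest candidate here is a nitro group (-[N+](=O)[O-]), but the nitrogen is [N+] with no H, not NX3H2. No other fragment satisfies the full query, so there is no match.

No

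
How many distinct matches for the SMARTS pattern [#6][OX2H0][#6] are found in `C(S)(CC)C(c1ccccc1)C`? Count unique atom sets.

0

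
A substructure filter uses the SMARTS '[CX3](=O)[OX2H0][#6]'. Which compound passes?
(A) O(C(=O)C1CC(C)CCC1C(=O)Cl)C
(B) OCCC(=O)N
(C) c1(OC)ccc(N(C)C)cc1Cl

[CX3](=O)[OX2H0][#6] describes a carbonyl carbon bonded to an oxygen that is itself bonded to carbon (no H on that O) (an ester).
(A) contains a methyl-ester group (-C(=O)OCH3), which satisfies every atom and bond constraint.
(B) has a primary amide (-C(=O)NH2) but the carbonyl is bonded to N, not to an O-C linkage.
(C) has a methoxy ether (-OCH3) but the ether oxygen is not adjacent to a C=O carbon.
So the answer is (A).

A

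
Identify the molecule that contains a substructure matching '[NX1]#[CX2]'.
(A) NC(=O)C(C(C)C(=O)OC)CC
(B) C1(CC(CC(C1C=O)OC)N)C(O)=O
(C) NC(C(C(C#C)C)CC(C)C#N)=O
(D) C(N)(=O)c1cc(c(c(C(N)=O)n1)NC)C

C

[NX1]#[CX2] describes a nitrogen triple-bonded to a two-connected carbon (a nitrile).
(A) has a primary amide (-C(=O)NH2) but the nitrogen is NX3, not NX1.
(B) has a primary amino group (-NH2) but the nitrogen is NX3 (three connections), not NX1 triple-bonded.
(C) contains a nitrile (-C#N), which satisfies every atom and bond constraint.
(D) has a primary amide (-C(=O)NH2) but the nitrogen is NX3, not NX1.
So the answer is (C).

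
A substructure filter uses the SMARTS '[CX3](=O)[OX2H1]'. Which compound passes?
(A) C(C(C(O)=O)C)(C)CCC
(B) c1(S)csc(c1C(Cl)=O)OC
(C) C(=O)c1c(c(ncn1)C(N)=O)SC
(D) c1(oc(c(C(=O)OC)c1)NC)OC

[CX3](=O)[OX2H1] describes an sp2 carbon double-bonded to O and single-bonded to an -OH oxygen (a carboxylic acid).
(A) contains a carboxylic acid group (-C(=O)OH), which satisfies every atom and bond constraint.
(B) has an acyl chloride (-C(=O)Cl) but the carbonyl is bonded to Cl, not to an -OH oxygen.
(C) has a primary amide (-C(=O)NH2) but the carbonyl is bonded to N, not to an -OH oxygen.
(D) has a methyl-ester group (-C(=O)OCH3) but the singly-bonded O has no H (OX2H0, not OX2H1).
So the answer is (A).

A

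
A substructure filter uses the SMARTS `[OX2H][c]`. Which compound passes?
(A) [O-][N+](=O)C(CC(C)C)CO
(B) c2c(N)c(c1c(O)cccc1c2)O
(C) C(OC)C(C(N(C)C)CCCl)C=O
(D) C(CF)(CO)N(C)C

[OX2H][c] describes a hydroxyl oxygen attached to an aromatic carbon (a phenol).
(A) has a hydroxyl group (-OH) but the -OH is on an aliphatic carbon, not an aromatic c.
(B) contains a hydroxyl group (-OH), which satisfies every atom and bond constraint.
(C) has a methoxy ether (-OCH3) but the oxygen has H0, not H1.
(D) has a hydroxyl group (-OH) but the -OH is on an aliphatic carbon, not an aromatic c.
So the answer is (B).

B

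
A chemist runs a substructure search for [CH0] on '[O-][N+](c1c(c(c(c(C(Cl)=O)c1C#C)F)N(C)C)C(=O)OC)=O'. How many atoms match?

3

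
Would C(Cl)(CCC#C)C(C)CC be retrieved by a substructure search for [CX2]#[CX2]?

The pattern [CX2]#[CX2] describes a carbon-carbon triple bond — an alkyne.
The molecule carries an ethynyl group (-C#CH), whose atoms satisfy every constraint of the query, so the pattern matches.

Yes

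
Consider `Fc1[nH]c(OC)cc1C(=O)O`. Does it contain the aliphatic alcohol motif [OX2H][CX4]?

No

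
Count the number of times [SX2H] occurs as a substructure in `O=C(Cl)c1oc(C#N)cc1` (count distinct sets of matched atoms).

[SX2H] is the SMARTS for a thiol: an aliphatic sulfur with two connections, one being H.
No fragment in the molecule satisfies every constraint, giving 0 matches.

0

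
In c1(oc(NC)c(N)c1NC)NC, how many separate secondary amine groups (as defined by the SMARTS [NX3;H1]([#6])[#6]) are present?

3

[NX3;H1]([#6])[#6] is the SMARTS for a secondary amine: a trivalent nitrogen with one H, bonded to two carbons.
The molecule carries 3 separate instances of an N-methylamino group (-NHCH3) meeting every constraint; each maps to a distinct set of atoms, giving 3 matches.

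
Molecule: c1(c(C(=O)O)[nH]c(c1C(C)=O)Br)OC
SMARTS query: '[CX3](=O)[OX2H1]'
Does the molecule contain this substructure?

The pattern [CX3](=O)[OX2H1] describes an sp2 carbon double-bonded to O and single-bonded to an -OH oxygen — a carboxylic acid.
The molecule carries a carboxylic acid group (-C(=O)OH), whose atoms satisfy every constraint of the query, so the pattern matches.

Yes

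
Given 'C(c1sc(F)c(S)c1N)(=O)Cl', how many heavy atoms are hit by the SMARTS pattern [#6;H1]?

0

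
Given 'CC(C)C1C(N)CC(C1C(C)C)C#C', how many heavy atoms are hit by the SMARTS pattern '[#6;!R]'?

8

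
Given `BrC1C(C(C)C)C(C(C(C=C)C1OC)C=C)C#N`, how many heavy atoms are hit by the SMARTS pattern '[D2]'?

4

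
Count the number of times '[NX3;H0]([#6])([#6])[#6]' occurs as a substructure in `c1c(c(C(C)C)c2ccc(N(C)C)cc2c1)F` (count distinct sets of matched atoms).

[NX3;H0]([#6])([#6])[#6] is the SMARTS for a tertiary amine: a trivalent nitrogen with no H, bonded to three carbons.
Exactly one fragment in the molecule meets all constraints, giving 1 match.

1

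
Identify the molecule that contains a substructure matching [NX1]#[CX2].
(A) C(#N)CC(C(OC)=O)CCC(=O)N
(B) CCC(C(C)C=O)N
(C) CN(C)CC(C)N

A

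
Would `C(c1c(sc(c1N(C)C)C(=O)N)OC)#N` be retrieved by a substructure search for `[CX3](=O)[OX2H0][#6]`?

No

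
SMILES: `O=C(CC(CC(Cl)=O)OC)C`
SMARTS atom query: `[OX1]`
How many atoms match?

2

The query [OX1] means: aliphatic oxygen with one total connection — typically a carbonyl =O or an oxide.
Check the 11 heavy atoms by environment: 5× C (X4) → no; 1× O (X2) → no; 2× C (X3) → no; 2× O (X1) → match; 1× Cl (X1) → no.
That gives 2 matching atoms.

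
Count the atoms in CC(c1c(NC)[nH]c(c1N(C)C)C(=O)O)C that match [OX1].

1

The query [OX1] means: aliphatic oxygen with one total connection — typically a carbonyl =O or an oxide.
Check the 16 heavy atoms by environment: 1× n (aromatic, X3) → no; 4× c (aromatic, X3) → no; 1× C (X3) → no; 1× O (X1) → match; 1× O (X2) → no; 2× N (X3) → no; 6× C (X4) → no.
That gives 1 matching atom.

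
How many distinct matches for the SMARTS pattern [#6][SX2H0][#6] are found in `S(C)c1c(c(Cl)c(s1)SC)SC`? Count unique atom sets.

3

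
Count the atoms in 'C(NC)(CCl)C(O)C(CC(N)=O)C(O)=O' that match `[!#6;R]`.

0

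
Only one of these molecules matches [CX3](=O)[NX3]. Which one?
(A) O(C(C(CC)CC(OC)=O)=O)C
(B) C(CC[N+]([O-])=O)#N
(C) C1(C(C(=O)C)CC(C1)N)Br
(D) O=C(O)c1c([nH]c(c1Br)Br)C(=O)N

[CX3](=O)[NX3] describes a carbonyl carbon bonded to a trivalent nitrogen (an amide).
(A) has a methyl-ester group (-C(=O)OCH3) but the carbonyl is bonded to O, not to an NX3 nitrogen.
(B) has a nitrile (-C#N) but the nitrile N is NX1 (triple-bonded), not NX3.
(C) has a primary amino group (-NH2) but the -NH2 is not attached to a carbonyl carbon.
(D) contains a primary amide (-C(=O)NH2), which satisfies every atom and bond constraint.
So the answer is (D).

D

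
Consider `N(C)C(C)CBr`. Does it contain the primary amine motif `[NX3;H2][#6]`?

No

The pattern [NX3;H2][#6] describes a trivalent nitrogen with two H attached to carbon — a primary amine.
The closest candidate here is an N-methylamino group (-NHCH3), but the nitrogen bears two carbons and only one H (H1), not H2. No other fragment satisfies the full query, so there is no match.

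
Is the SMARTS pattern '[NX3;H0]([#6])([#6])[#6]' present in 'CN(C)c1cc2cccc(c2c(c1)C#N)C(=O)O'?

Yes

The pattern [NX3;H0]([#6])([#6])[#6] describes a trivalent nitrogen with no H, bonded to three carbons — a tertiary amine.
The molecule carries a dimethylamino group (-N(CH3)2), whose atoms satisfy every constraint of the query, so the pattern matches.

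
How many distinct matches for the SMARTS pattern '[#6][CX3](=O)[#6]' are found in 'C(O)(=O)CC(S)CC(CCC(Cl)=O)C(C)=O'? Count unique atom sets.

1

[#6][CX3](=O)[#6] is the SMARTS for a ketone: a carbonyl carbon (no H) flanked by two carbons.
Exactly one fragment in the molecule meets all constraints, giving 1 match.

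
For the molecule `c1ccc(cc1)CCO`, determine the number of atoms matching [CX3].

The query [CX3] means: C with X3: aliphatic carbon with exactly 3 total connections.
Check the 9 heavy atoms by environment: 2× C (X4) → no; 6× c (aromatic, X3) → no; 1× O (X2) → no.
No environment satisfies the query, so 0 matching atoms.

0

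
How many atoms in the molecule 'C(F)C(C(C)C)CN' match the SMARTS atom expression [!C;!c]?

2

The query [!C;!c] means: neither aliphatic nor aromatic carbon — same as [!#6].
Check the 8 heavy atoms by environment: 6× C → no; 1× F → match; 1× N → match.
Summing the matching environments: 1 + 1 = 2 matching atoms.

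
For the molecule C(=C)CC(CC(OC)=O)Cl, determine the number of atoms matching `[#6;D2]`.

3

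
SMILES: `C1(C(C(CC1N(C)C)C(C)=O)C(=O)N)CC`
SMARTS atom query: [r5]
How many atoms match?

The query [r5] means: r5 matches atoms in a five-membered ring.
Check the 16 heavy atoms by environment: 5× C (in 5-ring) → match; 2× N (acyclic) → no; 7× C (acyclic) → no; 2× O (acyclic) → no.
That gives 5 matching atoms.

5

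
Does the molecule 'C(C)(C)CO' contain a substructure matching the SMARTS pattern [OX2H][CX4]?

The pattern [OX2H][CX4] describes a hydroxyl oxygen bound to an sp3 (X4) carbon — an aliphatic alcohol.
The molecule carries a hydroxyl group (-OH), whose atoms satisfy every constraint of the query, so the pattern matches.

Yes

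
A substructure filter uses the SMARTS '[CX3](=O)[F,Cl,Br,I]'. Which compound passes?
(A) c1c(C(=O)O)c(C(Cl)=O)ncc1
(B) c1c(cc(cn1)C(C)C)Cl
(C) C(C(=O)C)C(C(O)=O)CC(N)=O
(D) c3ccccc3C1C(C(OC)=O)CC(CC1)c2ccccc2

A

[CX3](=O)[F,Cl,Br,I] describes a carbonyl carbon bonded to a halogen (an acyl halide).
(A) contains an acyl chloride (-C(=O)Cl), which satisfies every atom and bond constraint.
(B) has a chloro substituent but the Cl is not on a carbonyl carbon.
(C) has a carboxylic acid group (-C(=O)OH) but the carbonyl is bonded to -OH, not to a halogen.
(D) has a methyl-ester group (-C(=O)OCH3) but the carbonyl is bonded to -O-C, not to a halogen.
So the answer is (A).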